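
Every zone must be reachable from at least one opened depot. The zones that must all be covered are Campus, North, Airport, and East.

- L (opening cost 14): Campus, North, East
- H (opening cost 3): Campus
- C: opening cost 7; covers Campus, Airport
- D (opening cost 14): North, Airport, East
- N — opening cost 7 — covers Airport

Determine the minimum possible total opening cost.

17

Choose H and D: together they cover Campus, North, Airport, East — every zone.
Total opening cost: 3 + 14 = 17.
No cover costs less than 17.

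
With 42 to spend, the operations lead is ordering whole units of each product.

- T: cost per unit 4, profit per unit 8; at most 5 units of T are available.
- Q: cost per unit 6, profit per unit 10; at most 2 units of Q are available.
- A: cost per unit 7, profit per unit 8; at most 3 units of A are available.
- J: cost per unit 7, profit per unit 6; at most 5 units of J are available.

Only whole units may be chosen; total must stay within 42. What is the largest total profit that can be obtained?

68

Take 4×T, 2×Q, and 2×A: cost 42 ≤ 42, profit 4·8 + 2·10 + 2·8 = 68.
No other integer combination yields more.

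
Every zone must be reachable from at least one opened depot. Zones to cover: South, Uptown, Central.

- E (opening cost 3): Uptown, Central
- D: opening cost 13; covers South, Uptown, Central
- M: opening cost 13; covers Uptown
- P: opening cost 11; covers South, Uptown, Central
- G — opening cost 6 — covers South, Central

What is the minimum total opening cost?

9

This is an integer covering problem.
Choose E and G: together they cover South, Uptown, Central — every zone.
Total opening cost: 3 + 6 = 9.
No cover costs less than 9.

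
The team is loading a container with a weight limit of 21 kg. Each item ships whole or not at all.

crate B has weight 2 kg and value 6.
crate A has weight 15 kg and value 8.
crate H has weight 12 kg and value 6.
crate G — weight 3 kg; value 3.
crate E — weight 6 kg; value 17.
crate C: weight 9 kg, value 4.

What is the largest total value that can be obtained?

30

This is an integer program with binary decision variables.
Allowing fractional choices, the relaxed optimum would be about 31.3, but items are indivisible.
crate B + crate H + crate E: weight 2 + 12 + 6 = 20 ≤ 21, value 6 + 6 + 17 = 29.
crate B + crate G + crate E + crate C: weight 2 + 3 + 6 + 9 = 20 ≤ 21, value 6 + 3 + 17 + 4 = 30.
Best is crate B, crate G, crate E, and crate C with total value 30.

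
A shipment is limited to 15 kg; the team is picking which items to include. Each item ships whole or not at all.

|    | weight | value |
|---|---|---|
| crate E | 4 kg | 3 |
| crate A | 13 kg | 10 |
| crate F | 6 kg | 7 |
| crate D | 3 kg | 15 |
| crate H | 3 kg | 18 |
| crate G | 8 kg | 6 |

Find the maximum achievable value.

This is a 0-1 knapsack instance.
crate E + crate D + crate H: weight 4 + 3 + 3 = 10 ≤ 15, value 3 + 15 + 18 = 36.
crate D + crate H + crate G: weight 3 + 3 + 8 = 14 ≤ 15, value 15 + 18 + 6 = 39.
crate F + crate D + crate H: weight 6 + 3 + 3 = 12 ≤ 15, value 7 + 15 + 18 = 40.
Best is crate F, crate D, and crate H with total value 40.

40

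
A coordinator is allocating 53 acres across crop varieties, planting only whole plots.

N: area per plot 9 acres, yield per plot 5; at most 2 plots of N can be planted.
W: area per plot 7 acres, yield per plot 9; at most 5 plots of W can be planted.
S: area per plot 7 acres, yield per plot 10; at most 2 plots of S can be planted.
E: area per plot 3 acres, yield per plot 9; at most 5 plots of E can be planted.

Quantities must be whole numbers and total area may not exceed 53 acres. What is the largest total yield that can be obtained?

4×W, 1×S, and 5×E: area 50 ≤ 53, yield 4·9 + 1·10 + 5·9 = 91.
3×W, 2×S, and 5×E: area 50 ≤ 53, yield 3·9 + 2·10 + 5·9 = 92.
Best is 92.

92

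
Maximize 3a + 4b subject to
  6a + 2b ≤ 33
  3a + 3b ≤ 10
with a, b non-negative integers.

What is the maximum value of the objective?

Relaxing integrality, the LP optimum is 13.33 at (a,b) = (0, 3.33), which is not an integer point.
(a,b)=(0,3) is feasible, giving 12.
(a,b)=(1,2) is feasible, giving 11.
(a,b)=(0,2) is feasible, giving 8.
Maximum is 12 at (a,b)=(0,3).

12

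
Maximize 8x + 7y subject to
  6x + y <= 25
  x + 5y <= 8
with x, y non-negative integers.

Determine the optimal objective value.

Relaxing integrality, the LP optimum is 37.83 at (x,y) = (4.03, 0.793), which is not an integer point.
(x,y)=(4,0) is feasible, giving 32.
(x,y)=(3,1) is feasible, giving 31.
(x,y)=(3,0) is feasible, giving 24.
Maximum is 32 at (x,y)=(4,0).

32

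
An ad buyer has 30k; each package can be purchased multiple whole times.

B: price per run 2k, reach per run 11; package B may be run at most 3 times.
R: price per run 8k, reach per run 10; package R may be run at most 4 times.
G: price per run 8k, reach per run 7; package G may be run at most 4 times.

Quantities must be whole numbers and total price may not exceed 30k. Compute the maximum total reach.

This is a bounded integer knapsack.
B has the best ratio (11/2); taking only B gives at most 3×11 = 33 (stopped by the supply cap of 3).
Mixing does better — 3×B and 3×R: price 30 ≤ 30, reach 3·11 + 3·10 = 63.

63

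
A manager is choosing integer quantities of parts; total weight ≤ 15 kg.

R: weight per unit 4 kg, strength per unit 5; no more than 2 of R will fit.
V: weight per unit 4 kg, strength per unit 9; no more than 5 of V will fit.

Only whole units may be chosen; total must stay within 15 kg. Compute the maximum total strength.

27

V has the best ratio (9/4); taking only V gives at most 3×9 = 27 (stopped by the weight limit).
Optimal: 3×V: weight 12 ≤ 15, strength 3·9 = 27.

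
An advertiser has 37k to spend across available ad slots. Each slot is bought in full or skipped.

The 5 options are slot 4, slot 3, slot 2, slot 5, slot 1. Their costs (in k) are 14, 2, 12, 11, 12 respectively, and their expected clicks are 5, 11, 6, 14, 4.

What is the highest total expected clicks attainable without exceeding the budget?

Allowing fractional choices, the relaxed optimum would be about 35.3, but ad slots are indivisible.
slot 4 + slot 3 + slot 5: cost 14 + 2 + 11 = 27 ≤ 37, expected clicks 5 + 11 + 14 = 30.
slot 3 + slot 2 + slot 5 + slot 1: cost 2 + 12 + 11 + 12 = 37 ≤ 37, expected clicks 11 + 6 + 14 + 4 = 35.
slot 3 + slot 2 + slot 5: cost 2 + 12 + 11 = 25 ≤ 37, expected clicks 11 + 6 + 14 = 31.
Best is slot 3, slot 2, slot 5, and slot 1 with total expected clicks 35.

35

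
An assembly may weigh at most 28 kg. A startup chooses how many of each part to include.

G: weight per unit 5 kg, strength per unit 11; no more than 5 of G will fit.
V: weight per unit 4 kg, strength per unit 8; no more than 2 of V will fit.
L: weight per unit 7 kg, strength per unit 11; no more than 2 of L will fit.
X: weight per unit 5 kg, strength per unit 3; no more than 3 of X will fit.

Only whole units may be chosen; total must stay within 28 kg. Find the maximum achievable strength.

60

Take 4×G and 2×V: weight 28 ≤ 28, strength 4·11 + 2·8 = 60.
No other integer combination yields more.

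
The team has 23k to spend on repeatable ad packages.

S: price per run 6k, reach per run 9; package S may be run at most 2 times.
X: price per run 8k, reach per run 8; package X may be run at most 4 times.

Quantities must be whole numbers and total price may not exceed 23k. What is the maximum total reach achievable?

This is a bounded integer knapsack.
1×S and 2×X: price 22 ≤ 23, reach 1·9 + 2·8 = 25.
2×S and 1×X: price 20 ≤ 23, reach 2·9 + 1·8 = 26.
Best is 26.

26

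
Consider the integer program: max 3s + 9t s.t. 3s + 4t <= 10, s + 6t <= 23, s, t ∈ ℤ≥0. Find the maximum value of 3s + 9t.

18

The continuous relaxation peaks at (0, 2.5) with value 22.50; rounding to a feasible lattice point costs some objective.
(s,t)=(0,2): 3·0+4·2=8≤10, 1·0+6·2=12≤23, objective 18.
(s,t)=(1,1): 3·1+4·1=7≤10, 1·1+6·1=7≤23, objective 12.
The best lattice point is (0,2), giving 18.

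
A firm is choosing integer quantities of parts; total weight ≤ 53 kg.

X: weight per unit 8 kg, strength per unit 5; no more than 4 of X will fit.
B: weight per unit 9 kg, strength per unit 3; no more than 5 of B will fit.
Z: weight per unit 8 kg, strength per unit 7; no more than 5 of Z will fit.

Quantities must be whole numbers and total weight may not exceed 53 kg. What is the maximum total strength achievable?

Z has the best ratio (7/8); taking only Z gives at most 5×7 = 35 (stopped by the supply cap of 5).
Mixing does better — 1×X and 5×Z: weight 48 ≤ 53, strength 1·5 + 5·7 = 40.

40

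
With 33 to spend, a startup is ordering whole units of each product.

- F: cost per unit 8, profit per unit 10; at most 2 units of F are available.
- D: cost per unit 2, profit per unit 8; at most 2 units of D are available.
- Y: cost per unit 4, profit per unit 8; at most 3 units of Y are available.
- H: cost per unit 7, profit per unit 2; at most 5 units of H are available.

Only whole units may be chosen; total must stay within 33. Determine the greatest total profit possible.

1×F, 2×D, 3×Y, and 1×H: cost 31 ≤ 33, profit 1·10 + 2·8 + 3·8 + 1·2 = 52.
2×F, 2×D, and 3×Y: cost 32 ≤ 33, profit 2·10 + 2·8 + 3·8 = 60.
Best is 60.

60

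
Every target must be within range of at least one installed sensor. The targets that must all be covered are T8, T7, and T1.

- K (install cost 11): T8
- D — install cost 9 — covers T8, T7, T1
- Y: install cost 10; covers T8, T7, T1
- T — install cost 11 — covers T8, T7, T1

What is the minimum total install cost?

This is an integer covering problem.
D alone covers T8, T7, T1 — every target.
Total install cost: 9.
No cover costs less than 9.

9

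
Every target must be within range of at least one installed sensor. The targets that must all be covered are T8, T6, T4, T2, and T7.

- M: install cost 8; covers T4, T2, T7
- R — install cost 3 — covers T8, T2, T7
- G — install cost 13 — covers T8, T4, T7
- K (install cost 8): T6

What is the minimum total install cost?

19

Choose M, R, and K: together they cover T8, T6, T4, T2, T7 — every target.
Total install cost: 8 + 3 + 8 = 19.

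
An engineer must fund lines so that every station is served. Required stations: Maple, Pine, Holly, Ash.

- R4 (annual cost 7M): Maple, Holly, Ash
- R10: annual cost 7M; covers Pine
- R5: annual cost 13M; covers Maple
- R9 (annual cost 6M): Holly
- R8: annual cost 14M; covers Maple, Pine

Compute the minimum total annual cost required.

Choose R4 and R10: together they cover Maple, Pine, Holly, Ash — every station.
Total annual cost: 7 + 7 = 14.
No cover costs less than 14.

14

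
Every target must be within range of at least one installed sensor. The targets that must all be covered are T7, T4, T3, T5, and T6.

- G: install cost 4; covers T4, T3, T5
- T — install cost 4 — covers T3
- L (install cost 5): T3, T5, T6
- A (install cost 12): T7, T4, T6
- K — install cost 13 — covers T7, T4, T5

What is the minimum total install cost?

16

Choose G and A: together they cover T7, T4, T3, T5, T6 — every target.
Total install cost: 4 + 12 = 16.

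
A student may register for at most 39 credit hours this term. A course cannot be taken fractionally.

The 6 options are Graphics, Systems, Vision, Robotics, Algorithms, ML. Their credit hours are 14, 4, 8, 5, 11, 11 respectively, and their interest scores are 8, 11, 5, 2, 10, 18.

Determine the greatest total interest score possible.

This is an integer program with binary decision variables.
Systems + Vision + Robotics + Algorithms + ML: credit hours 4 + 8 + 5 + 11 + 11 = 39 ≤ 39, interest score 11 + 5 + 2 + 10 + 18 = 46.
Systems + Vision + Algorithms + ML: credit hours 4 + 8 + 11 + 11 = 34 ≤ 39, interest score 11 + 5 + 10 + 18 = 44.
Graphics + Systems + Vision + ML: credit hours 14 + 4 + 8 + 11 = 37 ≤ 39, interest score 8 + 11 + 5 + 18 = 42.
Best is Systems, Vision, Robotics, Algorithms, and ML with total interest score 46.

46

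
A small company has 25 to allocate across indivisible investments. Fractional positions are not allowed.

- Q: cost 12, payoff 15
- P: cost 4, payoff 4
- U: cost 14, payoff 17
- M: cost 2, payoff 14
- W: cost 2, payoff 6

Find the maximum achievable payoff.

41

P + U + M + W: cost 4 + 14 + 2 + 2 = 22 ≤ 25, payoff 4 + 17 + 14 + 6 = 41.
Q + P + M + W: cost 12 + 4 + 2 + 2 = 20 ≤ 25, payoff 15 + 4 + 14 + 6 = 39.
U + M + W: cost 14 + 2 + 2 = 18 ≤ 25, payoff 17 + 14 + 6 = 37.
Best is P, U, M, and W with total payoff 41.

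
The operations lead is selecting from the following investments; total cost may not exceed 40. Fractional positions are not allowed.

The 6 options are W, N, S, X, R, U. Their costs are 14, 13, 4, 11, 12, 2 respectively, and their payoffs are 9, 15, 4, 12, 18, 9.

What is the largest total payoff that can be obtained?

This is an integer program with binary decision variables.
Allowing fractional choices, the relaxed optimum would be about 56.0, but investments are indivisible.
N + S + X + R: cost 13 + 4 + 11 + 12 = 40 ≤ 40, payoff 15 + 4 + 12 + 18 = 49.
N + X + R + U: cost 13 + 11 + 12 + 2 = 38 ≤ 40, payoff 15 + 12 + 18 + 9 = 54.
Best is N, X, R, and U with total payoff 54.

54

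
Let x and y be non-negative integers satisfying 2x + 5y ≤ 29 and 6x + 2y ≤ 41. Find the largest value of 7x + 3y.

48

Relaxing integrality, the LP optimum is 50.19 at (x,y) = (5.65, 3.54), which is not an integer point.
(x,y)=(6,2) is feasible, giving 48.
(x,y)=(6,1) is feasible, giving 45.
No feasible integer point exceeds 48.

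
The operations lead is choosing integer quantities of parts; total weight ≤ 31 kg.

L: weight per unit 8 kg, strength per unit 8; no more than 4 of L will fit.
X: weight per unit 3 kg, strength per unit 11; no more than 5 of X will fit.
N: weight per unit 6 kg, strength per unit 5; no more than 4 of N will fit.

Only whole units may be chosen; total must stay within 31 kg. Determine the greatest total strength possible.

71

This is a bounded integer knapsack.
Take 2×L and 5×X: weight 31 ≤ 31, strength 2·8 + 5·11 = 71.
X has the best ratio (11/3) and is taken to its limit of 5; remaining capacity is filled optimally with the others.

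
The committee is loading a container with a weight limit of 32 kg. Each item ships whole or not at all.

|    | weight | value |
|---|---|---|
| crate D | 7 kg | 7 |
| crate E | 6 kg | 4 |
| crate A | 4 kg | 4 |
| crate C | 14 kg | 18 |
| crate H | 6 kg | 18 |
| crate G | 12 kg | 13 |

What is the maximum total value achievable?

49

This is a 0-1 knapsack instance.
crate C + crate H + crate G: weight 14 + 6 + 12 = 32 ≤ 32, value 18 + 18 + 13 = 49.
crate D + crate A + crate C + crate H: weight 7 + 4 + 14 + 6 = 31 ≤ 32, value 7 + 4 + 18 + 18 = 47.
crate E + crate A + crate C + crate H: weight 6 + 4 + 14 + 6 = 30 ≤ 32, value 4 + 4 + 18 + 18 = 44.
Best is crate C, crate H, and crate G with total value 49.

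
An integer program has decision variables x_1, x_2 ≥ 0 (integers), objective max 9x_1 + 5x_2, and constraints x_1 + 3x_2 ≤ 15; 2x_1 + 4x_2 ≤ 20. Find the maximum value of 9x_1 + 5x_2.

90

(x_1,x_2)=(10,0): 1·10+3·0=10≤15, 2·10+4·0=20≤20, objective 90.
(x_1,x_2)=(9,0): 1·9+3·0=9≤15, 2·9+4·0=18≤20, objective 81.
Maximum is 90 at (x_1,x_2)=(10,0).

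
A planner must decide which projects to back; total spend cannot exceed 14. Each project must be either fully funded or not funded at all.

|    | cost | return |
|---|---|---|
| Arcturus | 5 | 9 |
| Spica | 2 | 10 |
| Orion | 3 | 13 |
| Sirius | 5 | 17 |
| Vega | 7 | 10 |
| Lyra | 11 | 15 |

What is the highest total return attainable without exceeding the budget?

Allowing fractional choices, the relaxed optimum would be about 47.2, but projects are indivisible.
Arcturus + Orion + Sirius: cost 5 + 3 + 5 = 13 ≤ 14, return 9 + 13 + 17 = 39.
Spica + Orion + Sirius: cost 2 + 3 + 5 = 10 ≤ 14, return 10 + 13 + 17 = 40.
Best is Spica, Orion, and Sirius with total return 40.

40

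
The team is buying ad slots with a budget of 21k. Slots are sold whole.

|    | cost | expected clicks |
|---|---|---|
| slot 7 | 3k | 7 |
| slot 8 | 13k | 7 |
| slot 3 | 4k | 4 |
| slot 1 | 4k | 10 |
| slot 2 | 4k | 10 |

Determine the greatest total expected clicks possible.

Take slot 7, slot 3, slot 1, and slot 2: cost 3 + 4 + 4 + 4 = 15 ≤ 21, expected clicks 7 + 4 + 10 + 10 = 31.
No other feasible combination does better.

31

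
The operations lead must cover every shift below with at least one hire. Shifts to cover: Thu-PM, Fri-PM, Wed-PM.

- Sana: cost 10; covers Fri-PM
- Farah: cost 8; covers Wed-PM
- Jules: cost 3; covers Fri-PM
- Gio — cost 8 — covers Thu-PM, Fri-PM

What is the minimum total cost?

16

Choose Farah and Gio: together they cover Thu-PM, Fri-PM, Wed-PM — every shift.
Total cost: 8 + 8 = 16.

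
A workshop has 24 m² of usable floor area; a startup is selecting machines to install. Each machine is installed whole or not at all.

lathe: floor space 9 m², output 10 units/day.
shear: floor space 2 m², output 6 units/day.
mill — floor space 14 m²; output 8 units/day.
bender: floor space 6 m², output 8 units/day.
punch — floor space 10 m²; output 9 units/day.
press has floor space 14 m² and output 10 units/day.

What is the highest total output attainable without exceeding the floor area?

25

This is a 0-1 knapsack instance.
Allowing fractional choices, the relaxed optimum would be about 30.3, but machines are indivisible.
shear + bender + press: floor space 2 + 6 + 14 = 22 ≤ 24, output 6 + 8 + 10 = 24.
lathe + shear + punch: floor space 9 + 2 + 10 = 21 ≤ 24, output 10 + 6 + 9 = 25.
lathe + shear + bender: floor space 9 + 2 + 6 = 17 ≤ 24, output 10 + 6 + 8 = 24.
Best is lathe, shear, and punch with total output 25.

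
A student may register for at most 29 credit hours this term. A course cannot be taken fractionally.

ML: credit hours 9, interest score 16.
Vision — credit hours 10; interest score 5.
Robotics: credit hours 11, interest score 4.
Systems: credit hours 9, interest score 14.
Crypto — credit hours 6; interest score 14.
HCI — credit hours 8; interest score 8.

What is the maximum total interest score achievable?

Treat it as a binary knapsack problem.
Take ML, Systems, and Crypto: credit hours 9 + 9 + 6 = 24 ≤ 29, interest score 16 + 14 + 14 = 44.
No other feasible combination does better.

44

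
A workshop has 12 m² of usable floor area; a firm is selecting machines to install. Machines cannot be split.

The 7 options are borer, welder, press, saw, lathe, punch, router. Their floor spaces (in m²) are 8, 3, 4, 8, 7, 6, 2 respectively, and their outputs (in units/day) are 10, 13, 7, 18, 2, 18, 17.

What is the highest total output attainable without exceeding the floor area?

Allowing fractional choices, the relaxed optimum would be about 50.2, but machines are indivisible.
welder + punch + router: floor space 3 + 6 + 2 = 11 ≤ 12, output 13 + 18 + 17 = 48.
press + punch + router: floor space 4 + 6 + 2 = 12 ≤ 12, output 7 + 18 + 17 = 42.
welder + press + router: floor space 3 + 4 + 2 = 9 ≤ 12, output 13 + 7 + 17 = 37.
Best is welder, punch, and router with total output 48.

48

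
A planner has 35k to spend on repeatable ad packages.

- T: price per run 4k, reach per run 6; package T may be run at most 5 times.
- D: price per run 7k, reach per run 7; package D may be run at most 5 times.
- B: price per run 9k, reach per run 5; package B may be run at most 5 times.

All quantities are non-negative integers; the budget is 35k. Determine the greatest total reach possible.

This is a bounded integer knapsack.
5×T and 2×D: price 34 ≤ 35, reach 5·6 + 2·7 = 44.
3×T and 3×D: price 33 ≤ 35, reach 3·6 + 3·7 = 39.
Best is 44.

44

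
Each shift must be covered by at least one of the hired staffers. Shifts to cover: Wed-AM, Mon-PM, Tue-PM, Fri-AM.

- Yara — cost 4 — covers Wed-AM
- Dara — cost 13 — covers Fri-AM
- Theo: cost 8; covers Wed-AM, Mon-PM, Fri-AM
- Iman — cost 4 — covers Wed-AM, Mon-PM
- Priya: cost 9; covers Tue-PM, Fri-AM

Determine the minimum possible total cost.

13

Choose Iman and Priya: together they cover Wed-AM, Mon-PM, Tue-PM, Fri-AM — every shift.
Total cost: 4 + 9 = 13.
No cover costs less than 13.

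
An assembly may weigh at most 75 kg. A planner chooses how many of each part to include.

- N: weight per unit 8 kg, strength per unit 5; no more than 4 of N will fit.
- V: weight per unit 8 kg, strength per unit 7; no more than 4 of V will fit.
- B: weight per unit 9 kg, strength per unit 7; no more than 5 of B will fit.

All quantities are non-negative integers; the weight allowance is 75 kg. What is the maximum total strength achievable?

59

3×N, 3×V, and 3×B: weight 75 ≤ 75, strength 3·5 + 3·7 + 3·7 = 57.
2×N, 4×V, and 3×B: weight 75 ≤ 75, strength 2·5 + 4·7 + 3·7 = 59.
Best is 59.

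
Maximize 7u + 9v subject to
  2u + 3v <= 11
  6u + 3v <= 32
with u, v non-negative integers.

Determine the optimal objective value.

37

Relaxing integrality, the LP optimum is 38.25 at (u,v) = (5.25, 0.167), which is not an integer point.
(u,v)=(4,1) is feasible, giving 37.
(u,v)=(5,0) is feasible, giving 35.
Maximum is 37 at (u,v)=(4,1).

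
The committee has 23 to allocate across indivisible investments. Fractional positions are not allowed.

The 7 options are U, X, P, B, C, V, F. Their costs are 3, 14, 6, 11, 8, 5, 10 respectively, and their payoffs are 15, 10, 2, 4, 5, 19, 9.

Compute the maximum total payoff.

44

Allowing fractional choices, the relaxed optimum would be about 46.6, but investments are indivisible.
U + P + C + V: cost 3 + 6 + 8 + 5 = 22 ≤ 23, payoff 15 + 2 + 5 + 19 = 41.
U + X + V: cost 3 + 14 + 5 = 22 ≤ 23, payoff 15 + 10 + 19 = 44.
U + V + F: cost 3 + 5 + 10 = 18 ≤ 23, payoff 15 + 19 + 9 = 43.
Best is U, X, and V with total payoff 44.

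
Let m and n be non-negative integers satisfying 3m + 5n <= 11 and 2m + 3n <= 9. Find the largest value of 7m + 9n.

23

Relaxing integrality, the LP optimum is 25.67 at (m,n) = (3.67, 0), which is not an integer point.
(m,n)=(2,1): 3·2+5·1=11≤11, 2·2+3·1=7≤9, objective 23.
(m,n)=(3,0): 3·3+5·0=9≤11, 2·3+3·0=6≤9, objective 21.
(m,n)=(1,1): 3·1+5·1=8≤11, 2·1+3·1=5≤9, objective 16.
(m,n)=(2,0): 3·2+5·0=6≤11, 2·2+3·0=4≤9, objective 14.
The best lattice point is (2,1), giving 23.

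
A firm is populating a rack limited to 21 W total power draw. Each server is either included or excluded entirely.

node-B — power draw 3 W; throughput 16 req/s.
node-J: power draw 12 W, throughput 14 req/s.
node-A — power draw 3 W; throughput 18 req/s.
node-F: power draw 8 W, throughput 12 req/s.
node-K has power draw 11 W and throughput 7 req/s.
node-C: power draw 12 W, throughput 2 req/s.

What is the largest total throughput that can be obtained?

48

node-B + node-A + node-F: power draw 3 + 3 + 8 = 14 ≤ 21, throughput 16 + 18 + 12 = 46.
node-B + node-J + node-A: power draw 3 + 12 + 3 = 18 ≤ 21, throughput 16 + 14 + 18 = 48.
Best is node-B, node-J, and node-A with total throughput 48.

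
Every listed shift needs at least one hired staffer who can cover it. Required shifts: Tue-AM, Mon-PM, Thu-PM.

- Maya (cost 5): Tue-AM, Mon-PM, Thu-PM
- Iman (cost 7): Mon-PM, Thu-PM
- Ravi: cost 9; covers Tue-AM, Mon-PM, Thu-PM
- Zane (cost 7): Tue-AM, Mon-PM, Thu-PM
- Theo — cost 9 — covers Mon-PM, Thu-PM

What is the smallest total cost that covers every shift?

This is a weighted set-cover instance.
Maya alone covers Tue-AM, Mon-PM, Thu-PM — every shift.
Total cost: 5.
No cover costs less than 5.

5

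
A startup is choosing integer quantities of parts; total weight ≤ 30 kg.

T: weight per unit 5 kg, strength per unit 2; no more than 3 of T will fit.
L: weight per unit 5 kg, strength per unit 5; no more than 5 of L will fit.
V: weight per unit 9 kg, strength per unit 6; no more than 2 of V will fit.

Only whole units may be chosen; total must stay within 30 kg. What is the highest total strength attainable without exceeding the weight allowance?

This is a bounded integer knapsack.
1×T and 5×L: weight 30 ≤ 30, strength 1·2 + 5·5 = 27.
4×L and 1×V: weight 29 ≤ 30, strength 4·5 + 1·6 = 26.
Best is 27.

27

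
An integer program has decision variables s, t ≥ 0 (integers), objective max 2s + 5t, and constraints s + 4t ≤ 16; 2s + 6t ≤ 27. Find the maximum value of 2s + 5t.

26

(s,t)=(13,0) is feasible, giving 26.
(s,t)=(12,0) is feasible, giving 24.
The best lattice point is (13,0), giving 26.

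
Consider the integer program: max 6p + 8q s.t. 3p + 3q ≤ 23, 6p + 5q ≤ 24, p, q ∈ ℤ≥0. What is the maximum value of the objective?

(p,q)=(0,4) is feasible, giving 32.
(p,q)=(1,3) is feasible, giving 30.
No feasible integer point exceeds 32.

32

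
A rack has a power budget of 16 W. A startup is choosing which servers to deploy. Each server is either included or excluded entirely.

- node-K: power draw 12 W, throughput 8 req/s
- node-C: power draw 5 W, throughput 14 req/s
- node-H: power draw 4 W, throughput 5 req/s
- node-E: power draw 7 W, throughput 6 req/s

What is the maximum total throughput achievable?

25

node-C + node-H + node-E: power draw 5 + 4 + 7 = 16 ≤ 16, throughput 14 + 5 + 6 = 25.
node-C + node-E: power draw 5 + 7 = 12 ≤ 16, throughput 14 + 6 = 20.
Best is node-C, node-H, and node-E with total throughput 25.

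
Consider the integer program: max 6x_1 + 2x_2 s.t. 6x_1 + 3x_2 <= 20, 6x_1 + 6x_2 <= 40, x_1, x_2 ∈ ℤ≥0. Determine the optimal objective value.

18

(x_1,x_2)=(3,0) is feasible, giving 18.
(x_1,x_2)=(2,1) is feasible, giving 14.
(x_1,x_2)=(2,0) is feasible, giving 12.
Maximum is 18 at (x_1,x_2)=(3,0).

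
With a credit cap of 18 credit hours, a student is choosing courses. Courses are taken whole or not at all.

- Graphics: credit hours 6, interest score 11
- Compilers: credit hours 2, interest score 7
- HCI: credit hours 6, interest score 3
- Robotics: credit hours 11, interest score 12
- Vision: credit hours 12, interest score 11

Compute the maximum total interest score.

23

Take Graphics and Robotics: credit hours 6 + 11 = 17 ≤ 18, interest score 11 + 12 = 23.
No other feasible combination does better.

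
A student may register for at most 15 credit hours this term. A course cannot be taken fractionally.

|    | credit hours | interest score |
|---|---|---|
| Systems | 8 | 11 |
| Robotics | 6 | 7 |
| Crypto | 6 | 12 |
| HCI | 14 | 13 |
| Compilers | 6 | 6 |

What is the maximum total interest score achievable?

23

Allowing fractional choices, the relaxed optimum would be about 24.2, but courses are indivisible.
Robotics + Crypto: credit hours 6 + 6 = 12 ≤ 15, interest score 7 + 12 = 19.
Systems + Crypto: credit hours 8 + 6 = 14 ≤ 15, interest score 11 + 12 = 23.
Crypto + Compilers: credit hours 6 + 6 = 12 ≤ 15, interest score 12 + 6 = 18.
Best is Systems and Crypto with total interest score 23.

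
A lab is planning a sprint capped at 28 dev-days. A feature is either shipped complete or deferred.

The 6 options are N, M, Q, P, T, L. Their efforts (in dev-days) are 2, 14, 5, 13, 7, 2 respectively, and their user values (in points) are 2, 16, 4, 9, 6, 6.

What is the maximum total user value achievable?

N + M + T + L: effort 2 + 14 + 7 + 2 = 25 ≤ 28, user value 2 + 16 + 6 + 6 = 30.
M + Q + T + L: effort 14 + 5 + 7 + 2 = 28 ≤ 28, user value 16 + 4 + 6 + 6 = 32.
N + M + Q + L: effort 2 + 14 + 5 + 2 = 23 ≤ 28, user value 2 + 16 + 4 + 6 = 28.
Best is M, Q, T, and L with total user value 32.

32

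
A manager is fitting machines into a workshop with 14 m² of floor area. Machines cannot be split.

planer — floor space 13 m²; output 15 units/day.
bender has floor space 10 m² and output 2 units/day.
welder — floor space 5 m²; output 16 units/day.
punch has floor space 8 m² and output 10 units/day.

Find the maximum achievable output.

Allowing fractional choices, the relaxed optimum would be about 27.2, but machines are indivisible.
welder + punch: floor space 5 + 8 = 13 ≤ 14, output 16 + 10 = 26.
welder: floor space 5 ≤ 14, output 16.
planer: floor space 13 ≤ 14, output 15.
Best is welder and punch with total output 26.

26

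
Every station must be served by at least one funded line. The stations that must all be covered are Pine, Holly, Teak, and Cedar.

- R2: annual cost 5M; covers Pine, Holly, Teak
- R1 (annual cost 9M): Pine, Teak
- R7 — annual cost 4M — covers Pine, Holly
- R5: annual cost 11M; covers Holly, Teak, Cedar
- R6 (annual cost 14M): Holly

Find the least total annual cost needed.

15

The greedy cost-per-new-station heuristic would pick R2 and R5 for 16, but a cheaper cover exists.
Choose R7 and R5: together they cover Pine, Holly, Teak, Cedar — every station.
Total annual cost: 4 + 11 = 15.
No cover costs less than 15.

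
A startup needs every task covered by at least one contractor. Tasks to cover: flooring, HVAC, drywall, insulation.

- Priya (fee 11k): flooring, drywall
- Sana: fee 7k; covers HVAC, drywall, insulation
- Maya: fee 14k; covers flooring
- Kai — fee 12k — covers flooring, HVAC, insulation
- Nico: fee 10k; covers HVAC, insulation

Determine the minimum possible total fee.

This is an integer covering problem.
Choose Priya and Sana: together they cover flooring, HVAC, drywall, insulation — every task.
Total fee: 11 + 7 = 18.
No cover costs less than 18.

18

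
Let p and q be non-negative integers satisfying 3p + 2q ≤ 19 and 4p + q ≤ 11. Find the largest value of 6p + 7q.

63

Relaxing integrality, the LP optimum is 66.50 at (p,q) = (0, 9.5), which is not an integer point.
(p,q)=(0,9): 3·0+2·9=18≤19, 4·0+1·9=9≤11, objective 63.
(p,q)=(0,8): 3·0+2·8=16≤19, 4·0+1·8=8≤11, objective 56.
The best lattice point is (0,9), giving 63.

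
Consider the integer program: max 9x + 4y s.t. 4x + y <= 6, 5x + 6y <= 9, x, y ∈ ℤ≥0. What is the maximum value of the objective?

9

Relaxing integrality, the LP optimum is 14.05 at (x,y) = (1.42, 0.316), which is not an integer point.
(x,y)=(1,0): 4·1+1·0=4≤6, 5·1+6·0=5≤9, objective 9.
(x,y)=(0,1): 4·0+1·1=1≤6, 5·0+6·1=6≤9, objective 4.
(x,y)=(0,0): 4·0+1·0=0≤6, 5·0+6·0=0≤9, objective 0.
Maximum is 9 at (x,y)=(1,0).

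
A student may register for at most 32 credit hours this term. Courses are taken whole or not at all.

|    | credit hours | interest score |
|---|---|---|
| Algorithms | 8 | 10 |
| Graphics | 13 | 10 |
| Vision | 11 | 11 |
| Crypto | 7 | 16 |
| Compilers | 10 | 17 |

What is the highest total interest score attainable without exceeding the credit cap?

Vision + Crypto + Compilers: credit hours 11 + 7 + 10 = 28 ≤ 32, interest score 11 + 16 + 17 = 44.
Algorithms + Crypto + Compilers: credit hours 8 + 7 + 10 = 25 ≤ 32, interest score 10 + 16 + 17 = 43.
Best is Vision, Crypto, and Compilers with total interest score 44.

44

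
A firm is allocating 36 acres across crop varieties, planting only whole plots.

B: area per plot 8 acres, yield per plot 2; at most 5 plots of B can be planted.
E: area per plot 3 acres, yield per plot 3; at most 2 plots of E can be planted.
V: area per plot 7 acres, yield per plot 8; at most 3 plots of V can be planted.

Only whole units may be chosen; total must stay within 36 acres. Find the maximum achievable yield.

32

V has the best ratio (8/7); taking only V gives at most 3×8 = 24 (stopped by the supply cap of 3).
Mixing does better — 1×B, 2×E, and 3×V: area 35 ≤ 36, yield 1·2 + 2·3 + 3·8 = 32.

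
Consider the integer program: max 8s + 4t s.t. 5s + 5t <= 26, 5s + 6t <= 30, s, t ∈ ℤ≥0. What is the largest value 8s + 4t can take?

40

(s,t)=(5,0): 5·5+5·0=25≤26, 5·5+6·0=25≤30, objective 40.
(s,t)=(4,1): 5·4+5·1=25≤26, 5·4+6·1=26≤30, objective 36.
(s,t)=(4,0): 5·4+5·0=20≤26, 5·4+6·0=20≤30, objective 32.
No feasible integer point exceeds 40.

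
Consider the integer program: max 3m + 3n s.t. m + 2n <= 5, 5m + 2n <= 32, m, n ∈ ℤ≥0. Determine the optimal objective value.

(m,n)=(5,0): 1·5+2·0=5≤5, 5·5+2·0=25≤32, objective 15.
(m,n)=(4,0): 1·4+2·0=4≤5, 5·4+2·0=20≤32, objective 12.
No feasible integer point exceeds 15.

15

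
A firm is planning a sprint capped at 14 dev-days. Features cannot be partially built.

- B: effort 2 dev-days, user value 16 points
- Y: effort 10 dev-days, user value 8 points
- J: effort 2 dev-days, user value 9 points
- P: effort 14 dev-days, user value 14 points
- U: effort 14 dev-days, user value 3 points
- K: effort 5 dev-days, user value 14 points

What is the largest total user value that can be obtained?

Allowing fractional choices, the relaxed optimum would be about 44.0, but features are indivisible.
B + Y + J: effort 2 + 10 + 2 = 14 ≤ 14, user value 16 + 8 + 9 = 33.
B + K: effort 2 + 5 = 7 ≤ 14, user value 16 + 14 = 30.
B + J + K: effort 2 + 2 + 5 = 9 ≤ 14, user value 16 + 9 + 14 = 39.
Best is B, J, and K with total user value 39.

39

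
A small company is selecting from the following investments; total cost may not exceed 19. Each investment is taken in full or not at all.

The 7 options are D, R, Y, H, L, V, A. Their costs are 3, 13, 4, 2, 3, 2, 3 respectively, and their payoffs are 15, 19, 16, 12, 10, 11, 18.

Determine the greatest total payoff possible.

Take D, Y, H, L, V, and A: cost 3 + 4 + 2 + 3 + 2 + 3 = 17 ≤ 19, payoff 15 + 16 + 12 + 10 + 11 + 18 = 82.
No other feasible combination does better.

82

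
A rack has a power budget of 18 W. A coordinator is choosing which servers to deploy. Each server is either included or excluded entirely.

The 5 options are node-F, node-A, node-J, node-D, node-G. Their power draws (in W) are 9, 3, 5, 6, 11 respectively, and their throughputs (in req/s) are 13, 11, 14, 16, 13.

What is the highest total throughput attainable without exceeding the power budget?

41

Take node-A, node-J, and node-D: power draw 3 + 5 + 6 = 14 ≤ 18, throughput 11 + 14 + 16 = 41.
No other feasible combination does better.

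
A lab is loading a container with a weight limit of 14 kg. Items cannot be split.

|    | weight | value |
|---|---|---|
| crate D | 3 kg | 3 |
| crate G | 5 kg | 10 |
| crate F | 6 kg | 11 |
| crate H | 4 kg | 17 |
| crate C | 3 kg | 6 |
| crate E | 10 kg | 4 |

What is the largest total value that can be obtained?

crate G + crate H + crate C: weight 5 + 4 + 3 = 12 ≤ 14, value 10 + 17 + 6 = 33.
crate F + crate H + crate C: weight 6 + 4 + 3 = 13 ≤ 14, value 11 + 17 + 6 = 34.
Best is crate F, crate H, and crate C with total value 34.

34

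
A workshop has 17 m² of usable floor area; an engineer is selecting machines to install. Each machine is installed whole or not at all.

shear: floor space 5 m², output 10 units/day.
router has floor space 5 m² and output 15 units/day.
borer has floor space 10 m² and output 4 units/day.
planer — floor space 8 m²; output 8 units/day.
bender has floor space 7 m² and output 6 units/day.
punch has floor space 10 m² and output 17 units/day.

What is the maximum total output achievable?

Allowing fractional choices, the relaxed optimum would be about 36.9, but machines are indivisible.
shear + router + bender: floor space 5 + 5 + 7 = 17 ≤ 17, output 10 + 15 + 6 = 31.
router + punch: floor space 5 + 10 = 15 ≤ 17, output 15 + 17 = 32.
Best is router and punch with total output 32.

32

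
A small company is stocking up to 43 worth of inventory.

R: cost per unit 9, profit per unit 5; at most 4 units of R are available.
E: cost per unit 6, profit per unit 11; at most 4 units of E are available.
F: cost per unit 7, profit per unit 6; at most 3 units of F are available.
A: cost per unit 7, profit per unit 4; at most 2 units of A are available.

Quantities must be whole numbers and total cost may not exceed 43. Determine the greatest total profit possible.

56

4×E and 2×F: cost 38 ≤ 43, profit 4·11 + 2·6 = 56.
1×R, 4×E, and 1×F: cost 40 ≤ 43, profit 1·5 + 4·11 + 1·6 = 55.
Best is 56.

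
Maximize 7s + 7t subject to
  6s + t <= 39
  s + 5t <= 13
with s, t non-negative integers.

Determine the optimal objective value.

Relaxing integrality, the LP optimum is 53.34 at (s,t) = (6.28, 1.34), which is not an integer point.
(s,t)=(6,1): 6·6+1·1=37≤39, 1·6+5·1=11≤13, objective 49.
(s,t)=(5,1): 6·5+1·1=31≤39, 1·5+5·1=10≤13, objective 42.
Maximum is 49 at (s,t)=(6,1).

49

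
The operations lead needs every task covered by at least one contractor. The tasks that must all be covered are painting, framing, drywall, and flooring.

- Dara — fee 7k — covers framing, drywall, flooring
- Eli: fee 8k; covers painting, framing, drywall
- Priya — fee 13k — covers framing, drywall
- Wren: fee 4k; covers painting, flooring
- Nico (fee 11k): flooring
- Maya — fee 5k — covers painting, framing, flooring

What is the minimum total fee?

The greedy cost-per-new-task heuristic would pick Maya and Dara for 12, but a cheaper cover exists.
Choose Dara and Wren: together they cover painting, framing, drywall, flooring — every task.
Total fee: 7 + 4 = 11.
No cover costs less than 11.

11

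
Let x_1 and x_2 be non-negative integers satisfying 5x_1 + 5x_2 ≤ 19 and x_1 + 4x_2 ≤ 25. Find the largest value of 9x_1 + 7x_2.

Relaxing integrality, the LP optimum is 34.20 at (x_1,x_2) = (3.8, 0), which is not an integer point.
(x_1,x_2)=(3,0): 5·3+5·0=15≤19, 1·3+4·0=3≤25, objective 27.
(x_1,x_2)=(2,1): 5·2+5·1=15≤19, 1·2+4·1=6≤25, objective 25.
The best lattice point is (3,0), giving 27.

27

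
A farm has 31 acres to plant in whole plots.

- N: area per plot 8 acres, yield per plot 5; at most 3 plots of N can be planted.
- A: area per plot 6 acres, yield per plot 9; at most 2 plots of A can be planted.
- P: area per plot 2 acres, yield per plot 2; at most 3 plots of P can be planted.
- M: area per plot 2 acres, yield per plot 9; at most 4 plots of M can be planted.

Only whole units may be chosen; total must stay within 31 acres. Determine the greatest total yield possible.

Take 1×N, 2×A, 1×P, and 4×M: area 30 ≤ 31, yield 1·5 + 2·9 + 1·2 + 4·9 = 61.
M has the best ratio (9/2) and is taken to its limit of 4; remaining capacity is filled optimally with the others.

61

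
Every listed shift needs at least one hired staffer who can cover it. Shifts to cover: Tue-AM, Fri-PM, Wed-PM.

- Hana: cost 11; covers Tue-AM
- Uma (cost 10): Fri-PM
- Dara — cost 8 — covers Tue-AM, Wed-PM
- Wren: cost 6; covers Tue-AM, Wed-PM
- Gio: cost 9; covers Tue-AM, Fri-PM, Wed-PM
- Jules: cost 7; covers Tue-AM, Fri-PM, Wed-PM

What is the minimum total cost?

Jules alone covers Tue-AM, Fri-PM, Wed-PM — every shift.
Total cost: 7.

7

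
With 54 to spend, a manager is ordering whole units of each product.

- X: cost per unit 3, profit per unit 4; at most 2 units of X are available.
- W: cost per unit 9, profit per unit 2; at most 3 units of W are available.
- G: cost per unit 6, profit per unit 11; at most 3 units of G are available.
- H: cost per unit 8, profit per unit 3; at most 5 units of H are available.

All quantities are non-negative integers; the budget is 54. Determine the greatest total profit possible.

50

Take 2×X, 3×G, and 3×H: cost 48 ≤ 54, profit 2·4 + 3·11 + 3·3 = 50.
G has the best ratio (11/6) and is taken to its limit of 3; remaining capacity is filled optimally with the others.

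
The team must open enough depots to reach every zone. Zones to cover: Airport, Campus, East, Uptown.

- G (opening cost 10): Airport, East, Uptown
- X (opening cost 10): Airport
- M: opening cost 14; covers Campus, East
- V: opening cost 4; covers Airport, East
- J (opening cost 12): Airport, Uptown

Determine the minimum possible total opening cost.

24

This is a weighted set-cover instance.
The greedy cost-per-new-zone heuristic would pick V, G, and M for 28, but a cheaper cover exists.
Choose G and M: together they cover Airport, Campus, East, Uptown — every zone.
Total opening cost: 10 + 14 = 24.
No cover costs less than 24.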